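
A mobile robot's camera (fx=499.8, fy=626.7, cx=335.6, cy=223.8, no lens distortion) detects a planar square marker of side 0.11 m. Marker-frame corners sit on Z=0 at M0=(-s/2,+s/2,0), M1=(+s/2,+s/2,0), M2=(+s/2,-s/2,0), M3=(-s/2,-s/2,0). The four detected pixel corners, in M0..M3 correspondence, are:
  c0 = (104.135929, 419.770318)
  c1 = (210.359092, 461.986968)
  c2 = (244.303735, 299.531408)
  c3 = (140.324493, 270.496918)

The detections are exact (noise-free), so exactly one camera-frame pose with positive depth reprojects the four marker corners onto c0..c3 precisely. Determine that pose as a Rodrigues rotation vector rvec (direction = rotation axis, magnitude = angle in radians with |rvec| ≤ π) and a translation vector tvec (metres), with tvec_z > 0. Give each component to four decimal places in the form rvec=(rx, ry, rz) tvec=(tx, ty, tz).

Intrinsics K: fx=499.8, fy=626.7, cx=335.6, cy=223.8
Marker side s = 0.11 m; corners in marker frame (Z=0):
  M0 = (-0.0550, +0.0550, 0)
  M1 = (+0.0550, +0.0550, 0)
  M2 = (+0.0550, -0.0550, 0)
  M3 = (-0.0550, -0.0550, 0)
Detected image corners:
  c0 = (104.135929, 419.770318) px
  c1 = (210.359092, 461.986968) px
  c2 = (244.303735, 299.531408) px
  c3 = (140.324493, 270.496918) px
Planar DLT: solve 8×8 A·h = b for H (H[2,2]=1):
  H  [+837.57510 -392.34375 +173.23894]
  H  [+78.16790 +1262.76969 +360.49229]
  H  [-0.67316 -0.41869 +1.00000]
B = K⁻¹H; ‖b₁‖=2.261438, ‖b₂‖=2.261438; λ = 2/(‖b₁‖+‖b₂‖) = 0.442196, sign → tz>0 ⇒ λ=+0.442196
r₁ = λ·B[:,0] = (+0.94092,+0.16146,-0.29767); r₂ = λ·B[:,1] = (-0.22281,+0.95712,-0.18514)
r₃ = r₁×r₂ = (+0.25501,+0.24053,+0.93654); SVD([r₁ r₂ r₃]) → R = UVᵀ:
  R  [+0.94092 -0.22281 +0.25501]
  R  [+0.16146 +0.95712 +0.24053]
  R  [-0.29767 -0.18514 +0.93654]
t = (-0.14365, +0.09645, +0.44220) m
tr R = 2.834582; θ = arccos((tr R − 1)/2) = 0.409573 rad = 23.467°
axis k = ((R−Rᵀ)₃₂, (R−Rᵀ)₁₃, (R−Rᵀ)₂₁) / (2 sinθ) = (-0.534469, +0.693944, +0.482478)
rvec = θ·k = (-0.218904, +0.284221, +0.197610)

rvec=(-0.2189, 0.2842, 0.1976) tvec=(-0.1436, 0.0964, 0.4422)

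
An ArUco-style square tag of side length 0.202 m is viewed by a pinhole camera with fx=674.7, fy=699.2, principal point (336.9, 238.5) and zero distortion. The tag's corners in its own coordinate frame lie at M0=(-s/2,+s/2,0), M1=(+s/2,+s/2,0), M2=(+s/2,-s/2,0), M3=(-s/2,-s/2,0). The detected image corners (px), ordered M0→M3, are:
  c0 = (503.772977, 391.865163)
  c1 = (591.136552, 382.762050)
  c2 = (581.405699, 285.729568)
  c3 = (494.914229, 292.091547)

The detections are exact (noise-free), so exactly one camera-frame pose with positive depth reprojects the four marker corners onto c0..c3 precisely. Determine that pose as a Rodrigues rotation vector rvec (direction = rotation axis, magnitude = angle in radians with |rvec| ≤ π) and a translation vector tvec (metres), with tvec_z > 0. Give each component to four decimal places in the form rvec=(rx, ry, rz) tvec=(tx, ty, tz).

Intrinsics K: fx=674.7, fy=699.2, cx=336.9, cy=238.5
Marker side s = 0.202 m; corners in marker frame (Z=0):
  M0 = (-0.1010, +0.1010, 0)
  M1 = (+0.1010, +0.1010, 0)
  M2 = (+0.1010, -0.1010, 0)
  M3 = (-0.1010, -0.1010, 0)
Detected image corners:
  c0 = (503.772977, 391.865163) px
  c1 = (591.136552, 382.762050) px
  c2 = (581.405699, 285.729568) px
  c3 = (494.914229, 292.091547) px
Planar DLT: solve 8×8 A·h = b for H (H[2,2]=1):
  H  [+502.45002 +11.37118 +543.36072]
  H  [+6.69307 +465.45594 +337.74278]
  H  [+0.13288 -0.06387 +1.00000]
B = K⁻¹H; ‖b₁‖=0.692166, ‖b₂‖=0.692165; λ = 2/(‖b₁‖+‖b₂‖) = 1.444741, sign → tz>0 ⇒ λ=+1.444741
r₁ = λ·B[:,0] = (+0.98004,-0.05166,+0.19198); r₂ = λ·B[:,1] = (+0.07043,+0.99324,-0.09228)
r₃ = r₁×r₂ = (-0.18592,+0.10396,+0.97705); SVD([r₁ r₂ r₃]) → R = UVᵀ:
  R  [+0.98004 +0.07043 -0.18592]
  R  [-0.05166 +0.99324 +0.10396]
  R  [+0.19198 -0.09228 +0.97705]
t = (+0.44210, +0.20506, +1.44474) m
tr R = 2.950328; θ = arccos((tr R − 1)/2) = 0.223337 rad = 12.796°
axis k = ((R−Rᵀ)₃₂, (R−Rᵀ)₁₃, (R−Rᵀ)₂₁) / (2 sinθ) = (-0.443018, -0.853099, -0.275605)
rvec = θ·k = (-0.098942, -0.190529, -0.061553)

rvec=(-0.0989, -0.1905, -0.0616) tvec=(0.4421, 0.2051, 1.4447)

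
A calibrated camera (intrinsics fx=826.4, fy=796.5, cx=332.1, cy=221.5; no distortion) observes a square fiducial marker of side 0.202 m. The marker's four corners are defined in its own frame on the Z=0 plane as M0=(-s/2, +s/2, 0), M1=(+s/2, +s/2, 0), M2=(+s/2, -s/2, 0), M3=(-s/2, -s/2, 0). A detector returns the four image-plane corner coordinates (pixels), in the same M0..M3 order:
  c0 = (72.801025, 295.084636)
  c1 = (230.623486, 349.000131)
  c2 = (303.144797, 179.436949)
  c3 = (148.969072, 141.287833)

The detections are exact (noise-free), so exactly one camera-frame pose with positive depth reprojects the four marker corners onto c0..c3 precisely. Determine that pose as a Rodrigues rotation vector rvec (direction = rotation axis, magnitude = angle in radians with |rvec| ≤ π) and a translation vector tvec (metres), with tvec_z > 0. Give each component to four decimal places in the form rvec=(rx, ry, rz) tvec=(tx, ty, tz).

rvec=(-0.3408, 0.3202, 0.3167) tvec=(-0.1579, 0.0184, 0.8988)

Intrinsics K: fx=826.4, fy=796.5, cx=332.1, cy=221.5
Marker side s = 0.202 m; corners in marker frame (Z=0):
  M0 = (-0.1010, +0.1010, 0)
  M1 = (+0.1010, +0.1010, 0)
  M2 = (+0.1010, -0.1010, 0)
  M3 = (-0.1010, -0.1010, 0)
Detected image corners:
  c0 = (72.801025, 295.084636) px
  c1 = (230.623486, 349.000131) px
  c2 = (303.144797, 179.436949) px
  c3 = (148.969072, 141.287833) px
Planar DLT: solve 8×8 A·h = b for H (H[2,2]=1):
  H  [+697.18486 -425.91534 +186.90756]
  H  [+131.15112 +725.39396 +237.79567]
  H  [-0.39606 -0.30448 +1.00000]
B = K⁻¹H; ‖b₁‖=1.112654, ‖b₂‖=1.112654; λ = 2/(‖b₁‖+‖b₂‖) = 0.898752, sign → tz>0 ⇒ λ=+0.898752
r₁ = λ·B[:,0] = (+0.90127,+0.24698,-0.35596); r₂ = λ·B[:,1] = (-0.35323,+0.89462,-0.27365)
r₃ = r₁×r₂ = (+0.25086,+0.37237,+0.89354); SVD([r₁ r₂ r₃]) → R = UVᵀ:
  R  [+0.90127 -0.35323 +0.25086]
  R  [+0.24698 +0.89462 +0.37237]
  R  [-0.35596 -0.27365 +0.89354]
t = (-0.15790, +0.01839, +0.89875) m
tr R = 2.689426; θ = arccos((tr R − 1)/2) = 0.564768 rad = 32.359°
axis k = ((R−Rᵀ)₃₂, (R−Rᵀ)₁₃, (R−Rᵀ)₂₁) / (2 sinθ) = (-0.603512, +0.566896, +0.560716)
rvec = θ·k = (-0.340844, +0.320165, +0.316674)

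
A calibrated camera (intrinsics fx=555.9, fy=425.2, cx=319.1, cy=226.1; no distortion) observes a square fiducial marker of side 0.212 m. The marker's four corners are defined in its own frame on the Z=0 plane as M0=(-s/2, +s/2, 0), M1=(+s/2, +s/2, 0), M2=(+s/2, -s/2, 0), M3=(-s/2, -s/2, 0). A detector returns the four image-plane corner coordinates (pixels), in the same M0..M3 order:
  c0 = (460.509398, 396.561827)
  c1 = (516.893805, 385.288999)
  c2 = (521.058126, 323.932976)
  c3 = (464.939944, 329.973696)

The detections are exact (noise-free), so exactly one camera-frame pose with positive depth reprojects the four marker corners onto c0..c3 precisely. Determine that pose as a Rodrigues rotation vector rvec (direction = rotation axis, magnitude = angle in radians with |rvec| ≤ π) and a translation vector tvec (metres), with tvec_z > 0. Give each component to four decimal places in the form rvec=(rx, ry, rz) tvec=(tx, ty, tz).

rvec=(0.0237, -0.5743, 0.0438) tvec=(0.4371, 0.4385, 1.4053)

Intrinsics K: fx=555.9, fy=425.2, cx=319.1, cy=226.1
Marker side s = 0.212 m; corners in marker frame (Z=0):
  M0 = (-0.1060, +0.1060, 0)
  M1 = (+0.1060, +0.1060, 0)
  M2 = (+0.1060, -0.1060, 0)
  M3 = (-0.1060, -0.1060, 0)
Detected image corners:
  c0 = (460.509398, 396.561827) px
  c1 = (516.893805, 385.288999) px
  c2 = (521.058126, 323.932976) px
  c3 = (464.939944, 329.973696) px
Planar DLT: solve 8×8 A·h = b for H (H[2,2]=1):
  H  [+455.18147 -16.69955 +492.00175]
  H  [+97.98261 +303.84195 +358.78641]
  H  [+0.38677 +0.00722 +1.00000]
B = K⁻¹H; ‖b₁‖=0.711603, ‖b₂‖=0.711603; λ = 2/(‖b₁‖+‖b₂‖) = 1.405277, sign → tz>0 ⇒ λ=+1.405277
r₁ = λ·B[:,0] = (+0.83868,+0.03482,+0.54351); r₂ = λ·B[:,1] = (-0.04804,+0.99879,+0.01015)
r₃ = r₁×r₂ = (-0.54251,-0.03462,+0.83934); SVD([r₁ r₂ r₃]) → R = UVᵀ:
  R  [+0.83868 -0.04804 -0.54251]
  R  [+0.03482 +0.99879 -0.03462]
  R  [+0.54351 +0.01015 +0.83934]
t = (+0.43708, +0.43853, +1.40528) m
tr R = 2.676809; θ = arccos((tr R − 1)/2) = 0.576447 rad = 33.028°
axis k = ((R−Rᵀ)₃₂, (R−Rᵀ)₁₃, (R−Rᵀ)₂₁) / (2 sinθ) = (+0.041075, -0.996261, +0.076011)
rvec = θ·k = (+0.023678, -0.574291, +0.043816)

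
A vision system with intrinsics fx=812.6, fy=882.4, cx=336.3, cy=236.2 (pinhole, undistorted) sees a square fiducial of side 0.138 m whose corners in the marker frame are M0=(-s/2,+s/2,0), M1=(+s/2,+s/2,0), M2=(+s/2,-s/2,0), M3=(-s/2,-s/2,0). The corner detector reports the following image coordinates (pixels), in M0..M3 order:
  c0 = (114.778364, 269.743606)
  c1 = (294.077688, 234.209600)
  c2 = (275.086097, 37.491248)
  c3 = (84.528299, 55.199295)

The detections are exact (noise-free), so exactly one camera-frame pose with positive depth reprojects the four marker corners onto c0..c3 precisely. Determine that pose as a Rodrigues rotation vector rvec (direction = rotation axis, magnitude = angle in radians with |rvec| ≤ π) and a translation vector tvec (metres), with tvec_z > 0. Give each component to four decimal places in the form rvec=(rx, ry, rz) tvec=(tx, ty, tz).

Intrinsics K: fx=812.6, fy=882.4, cx=336.3, cy=236.2
Marker side s = 0.138 m; corners in marker frame (Z=0):
  M0 = (-0.0690, +0.0690, 0)
  M1 = (+0.0690, +0.0690, 0)
  M2 = (+0.0690, -0.0690, 0)
  M3 = (-0.0690, -0.0690, 0)
Detected image corners:
  c0 = (114.778364, 269.743606) px
  c1 = (294.077688, 234.209600) px
  c2 = (275.086097, 37.491248) px
  c3 = (84.528299, 55.199295) px
Planar DLT: solve 8×8 A·h = b for H (H[2,2]=1):
  H  [+1468.49891 +244.03891 +196.71427]
  H  [-93.98531 +1539.50521 +151.03563]
  H  [+0.67368 +0.35147 +1.00000]
B = K⁻¹H; ‖b₁‖=1.694694, ‖b₂‖=1.694694; λ = 2/(‖b₁‖+‖b₂‖) = 0.590077, sign → tz>0 ⇒ λ=+0.590077
r₁ = λ·B[:,0] = (+0.90185,-0.16926,+0.39752); r₂ = λ·B[:,1] = (+0.09138,+0.97398,+0.20739)
r₃ = r₁×r₂ = (-0.42228,-0.15071,+0.89385); SVD([r₁ r₂ r₃]) → R = UVᵀ:
  R  [+0.90185 +0.09138 -0.42228]
  R  [-0.16926 +0.97398 -0.15071]
  R  [+0.39752 +0.20739 +0.89385]
t = (-0.10136, -0.05695, +0.59008) m
tr R = 2.769673; θ = arccos((tr R − 1)/2) = 0.484653 rad = 27.769°
axis k = ((R−Rᵀ)₃₂, (R−Rᵀ)₁₃, (R−Rᵀ)₂₁) / (2 sinθ) = (+0.384314, -0.879808, -0.279714)
rvec = θ·k = (+0.186259, -0.426402, -0.135564)

rvec=(0.1863, -0.4264, -0.1356) tvec=(-0.1014, -0.0570, 0.5901)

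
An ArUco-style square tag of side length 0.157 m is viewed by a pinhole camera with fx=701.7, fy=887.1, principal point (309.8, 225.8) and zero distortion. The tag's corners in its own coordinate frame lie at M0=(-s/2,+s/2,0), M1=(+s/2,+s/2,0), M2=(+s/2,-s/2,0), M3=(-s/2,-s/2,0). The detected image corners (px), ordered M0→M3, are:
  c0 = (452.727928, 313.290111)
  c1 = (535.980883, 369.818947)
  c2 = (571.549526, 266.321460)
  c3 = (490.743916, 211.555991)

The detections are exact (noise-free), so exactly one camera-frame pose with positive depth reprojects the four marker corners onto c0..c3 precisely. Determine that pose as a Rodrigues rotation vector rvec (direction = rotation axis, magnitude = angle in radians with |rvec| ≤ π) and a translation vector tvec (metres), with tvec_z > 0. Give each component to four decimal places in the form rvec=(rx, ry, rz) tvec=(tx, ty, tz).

rvec=(-0.2269, -0.0508, 0.4914) tvec=(0.3434, 0.0851, 1.1857)

Intrinsics K: fx=701.7, fy=887.1, cx=309.8, cy=225.8
Marker side s = 0.157 m; corners in marker frame (Z=0):
  M0 = (-0.0785, +0.0785, 0)
  M1 = (+0.0785, +0.0785, 0)
  M2 = (+0.0785, -0.0785, 0)
  M3 = (-0.0785, -0.0785, 0)
Detected image corners:
  c0 = (452.727928, 313.290111) px
  c1 = (535.980883, 369.818947) px
  c2 = (571.549526, 266.321460) px
  c3 = (490.743916, 211.555991) px
Planar DLT: solve 8×8 A·h = b for H (H[2,2]=1):
  H  [+519.72161 -332.97231 +513.01174]
  H  [+352.86115 +597.77511 +289.46069]
  H  [-0.00515 -0.19234 +1.00000]
B = K⁻¹H; ‖b₁‖=0.843352, ‖b₂‖=0.843352; λ = 2/(‖b₁‖+‖b₂‖) = 1.185745, sign → tz>0 ⇒ λ=+1.185745
r₁ = λ·B[:,0] = (+0.88093,+0.47321,-0.00611); r₂ = λ·B[:,1] = (-0.46197,+0.85707,-0.22807)
r₃ = r₁×r₂ = (-0.10269,+0.20373,+0.97363); SVD([r₁ r₂ r₃]) → R = UVᵀ:
  R  [+0.88093 -0.46197 -0.10269]
  R  [+0.47321 +0.85707 +0.20373]
  R  [-0.00611 -0.22807 +0.97363]
t = (+0.34339, +0.08509, +1.18574) m
tr R = 2.711626; θ = arccos((tr R − 1)/2) = 0.543676 rad = 31.150°
axis k = ((R−Rᵀ)₃₂, (R−Rᵀ)₁₃, (R−Rᵀ)₂₁) / (2 sinθ) = (-0.417371, -0.093357, +0.903928)
rvec = θ·k = (-0.226915, -0.050756, +0.491444)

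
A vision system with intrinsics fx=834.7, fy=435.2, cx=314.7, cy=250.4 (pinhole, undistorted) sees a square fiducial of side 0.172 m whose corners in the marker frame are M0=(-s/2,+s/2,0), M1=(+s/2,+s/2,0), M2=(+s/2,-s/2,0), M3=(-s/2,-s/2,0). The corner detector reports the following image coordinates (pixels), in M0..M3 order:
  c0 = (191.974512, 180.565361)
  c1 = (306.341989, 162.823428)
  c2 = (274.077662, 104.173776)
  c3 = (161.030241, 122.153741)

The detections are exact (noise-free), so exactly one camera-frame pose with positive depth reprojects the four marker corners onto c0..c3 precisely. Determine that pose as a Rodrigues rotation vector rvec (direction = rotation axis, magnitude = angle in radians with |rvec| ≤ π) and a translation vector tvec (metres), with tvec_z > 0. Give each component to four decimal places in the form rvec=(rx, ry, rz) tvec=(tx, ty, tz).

Intrinsics K: fx=834.7, fy=435.2, cx=314.7, cy=250.4
Marker side s = 0.172 m; corners in marker frame (Z=0):
  M0 = (-0.0860, +0.0860, 0)
  M1 = (+0.0860, +0.0860, 0)
  M2 = (+0.0860, -0.0860, 0)
  M3 = (-0.0860, -0.0860, 0)
Detected image corners:
  c0 = (191.974512, 180.565361) px
  c1 = (306.341989, 162.823428) px
  c2 = (274.077662, 104.173776) px
  c3 = (161.030241, 122.153741) px
Planar DLT: solve 8×8 A·h = b for H (H[2,2]=1):
  H  [+651.55460 +170.62708 +233.08038]
  H  [-109.65459 +332.29309 +142.31905]
  H  [-0.04078 -0.05616 +1.00000]
B = K⁻¹H; ‖b₁‖=0.829113, ‖b₂‖=0.829113; λ = 2/(‖b₁‖+‖b₂‖) = 1.206108, sign → tz>0 ⇒ λ=+1.206108
r₁ = λ·B[:,0] = (+0.96001,-0.27559,-0.04919); r₂ = λ·B[:,1] = (+0.27209,+0.95989,-0.06774)
r₃ = r₁×r₂ = (+0.06588,+0.05164,+0.99649); SVD([r₁ r₂ r₃]) → R = UVᵀ:
  R  [+0.96001 +0.27209 +0.06588]
  R  [-0.27559 +0.95989 +0.05164]
  R  [-0.04919 -0.06774 +0.99649]
t = (-0.11794, -0.29953, +1.20611) m
tr R = 2.916391; θ = arccos((tr R − 1)/2) = 0.290170 rad = 16.626°
axis k = ((R−Rᵀ)₃₂, (R−Rᵀ)₁₃, (R−Rᵀ)₂₁) / (2 sinθ) = (-0.208621, +0.201089, -0.957100)
rvec = θ·k = (-0.060536, +0.058350, -0.277722)

rvec=(-0.0605, 0.0583, -0.2777) tvec=(-0.1179, -0.2995, 1.2061)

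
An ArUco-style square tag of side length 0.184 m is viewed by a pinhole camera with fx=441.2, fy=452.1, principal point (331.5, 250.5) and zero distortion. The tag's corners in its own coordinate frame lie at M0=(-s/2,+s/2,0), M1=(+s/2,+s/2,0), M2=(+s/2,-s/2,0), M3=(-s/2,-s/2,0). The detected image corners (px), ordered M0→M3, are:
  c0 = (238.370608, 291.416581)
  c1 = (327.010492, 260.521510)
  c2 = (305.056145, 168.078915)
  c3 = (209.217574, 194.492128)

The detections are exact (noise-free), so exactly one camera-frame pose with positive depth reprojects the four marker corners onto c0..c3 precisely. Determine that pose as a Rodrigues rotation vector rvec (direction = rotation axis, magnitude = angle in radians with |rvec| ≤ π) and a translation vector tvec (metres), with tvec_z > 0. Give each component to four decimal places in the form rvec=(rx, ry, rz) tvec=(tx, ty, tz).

Intrinsics K: fx=441.2, fy=452.1, cx=331.5, cy=250.5
Marker side s = 0.184 m; corners in marker frame (Z=0):
  M0 = (-0.0920, +0.0920, 0)
  M1 = (+0.0920, +0.0920, 0)
  M2 = (+0.0920, -0.0920, 0)
  M3 = (-0.0920, -0.0920, 0)
Detected image corners:
  c0 = (238.370608, 291.416581) px
  c1 = (327.010492, 260.521510) px
  c2 = (305.056145, 168.078915) px
  c3 = (209.217574, 194.492128) px
Planar DLT: solve 8×8 A·h = b for H (H[2,2]=1):
  H  [+596.74623 +226.11800 +271.80603]
  H  [-74.75102 +588.62308 +229.57638]
  H  [+0.35579 +0.32558 +1.00000]
B = K⁻¹H; ‖b₁‖=1.198205, ‖b₂‖=1.198205; λ = 2/(‖b₁‖+‖b₂‖) = 0.834582, sign → tz>0 ⇒ λ=+0.834582
r₁ = λ·B[:,0] = (+0.90571,-0.30252,+0.29693); r₂ = λ·B[:,1] = (+0.22356,+0.93605,+0.27173)
r₃ = r₁×r₂ = (-0.36015,-0.17972,+0.91542); SVD([r₁ r₂ r₃]) → R = UVᵀ:
  R  [+0.90571 +0.22356 -0.36015]
  R  [-0.30252 +0.93605 -0.17972]
  R  [+0.29693 +0.27173 +0.91542]
t = (-0.11292, -0.03863, +0.83458) m
tr R = 2.757179; θ = arccos((tr R − 1)/2) = 0.497896 rad = 28.527°
axis k = ((R−Rᵀ)₃₂, (R−Rᵀ)₁₃, (R−Rᵀ)₂₁) / (2 sinθ) = (+0.472644, -0.687930, -0.550781)
rvec = θ·k = (+0.235327, -0.342517, -0.274231)

rvec=(0.2353, -0.3425, -0.2742) tvec=(-0.1129, -0.0386, 0.8346)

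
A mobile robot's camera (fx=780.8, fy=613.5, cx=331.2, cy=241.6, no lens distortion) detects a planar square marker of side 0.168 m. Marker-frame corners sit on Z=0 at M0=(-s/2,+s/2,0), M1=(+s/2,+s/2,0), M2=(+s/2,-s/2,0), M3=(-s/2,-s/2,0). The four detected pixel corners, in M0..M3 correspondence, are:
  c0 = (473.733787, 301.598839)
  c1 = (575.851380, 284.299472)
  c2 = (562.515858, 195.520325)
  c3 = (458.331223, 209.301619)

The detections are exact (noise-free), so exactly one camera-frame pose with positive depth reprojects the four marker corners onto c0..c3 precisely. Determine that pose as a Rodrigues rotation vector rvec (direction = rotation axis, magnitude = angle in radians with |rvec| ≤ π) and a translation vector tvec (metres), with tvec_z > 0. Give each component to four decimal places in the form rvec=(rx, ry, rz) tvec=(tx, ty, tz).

rvec=(0.0741, -0.2867, -0.1588) tvec=(0.2691, 0.0114, 1.1205)

Intrinsics K: fx=780.8, fy=613.5, cx=331.2, cy=241.6
Marker side s = 0.168 m; corners in marker frame (Z=0):
  M0 = (-0.0840, +0.0840, 0)
  M1 = (+0.0840, +0.0840, 0)
  M2 = (+0.0840, -0.0840, 0)
  M3 = (-0.0840, -0.0840, 0)
Detected image corners:
  c0 = (473.733787, 301.598839) px
  c1 = (575.851380, 284.299472) px
  c2 = (562.515858, 195.520325) px
  c3 = (458.331223, 209.301619) px
Planar DLT: solve 8×8 A·h = b for H (H[2,2]=1):
  H  [+741.22444 +129.41369 +518.72465]
  H  [-31.67517 +559.76103 +247.84290]
  H  [+0.24589 +0.08503 +1.00000]
B = K⁻¹H; ‖b₁‖=0.892496, ‖b₂‖=0.892496; λ = 2/(‖b₁‖+‖b₂‖) = 1.120453, sign → tz>0 ⇒ λ=+1.120453
r₁ = λ·B[:,0] = (+0.94680,-0.16635,+0.27551); r₂ = λ·B[:,1] = (+0.14530,+0.98479,+0.09527)
r₃ = r₁×r₂ = (-0.28716,-0.05017,+0.95657); SVD([r₁ r₂ r₃]) → R = UVᵀ:
  R  [+0.94680 +0.14530 -0.28716]
  R  [-0.16635 +0.98479 -0.05017]
  R  [+0.27551 +0.09527 +0.95657]
t = (+0.26910, +0.01140, +1.12045) m
tr R = 2.888155; θ = arccos((tr R − 1)/2) = 0.336011 rad = 19.252°
axis k = ((R−Rᵀ)₃₂, (R−Rᵀ)₁₃, (R−Rᵀ)₂₁) / (2 sinθ) = (+0.220546, -0.853244, -0.472583)
rvec = θ·k = (+0.074106, -0.286699, -0.158793)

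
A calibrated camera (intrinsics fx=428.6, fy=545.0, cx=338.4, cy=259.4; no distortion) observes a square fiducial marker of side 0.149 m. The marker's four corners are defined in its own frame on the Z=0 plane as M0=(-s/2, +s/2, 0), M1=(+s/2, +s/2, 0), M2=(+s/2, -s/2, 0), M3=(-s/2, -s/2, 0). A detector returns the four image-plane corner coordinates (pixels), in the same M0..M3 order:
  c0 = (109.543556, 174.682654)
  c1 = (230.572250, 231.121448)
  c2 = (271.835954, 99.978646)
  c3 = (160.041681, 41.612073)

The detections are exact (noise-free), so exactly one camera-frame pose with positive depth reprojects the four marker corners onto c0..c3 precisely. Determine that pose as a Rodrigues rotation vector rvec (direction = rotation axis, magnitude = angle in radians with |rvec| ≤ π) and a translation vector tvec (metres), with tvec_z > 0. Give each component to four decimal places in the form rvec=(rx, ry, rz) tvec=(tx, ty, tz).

Intrinsics K: fx=428.6, fy=545.0, cx=338.4, cy=259.4
Marker side s = 0.149 m; corners in marker frame (Z=0):
  M0 = (-0.0745, +0.0745, 0)
  M1 = (+0.0745, +0.0745, 0)
  M2 = (+0.0745, -0.0745, 0)
  M3 = (-0.0745, -0.0745, 0)
Detected image corners:
  c0 = (109.543556, 174.682654) px
  c1 = (230.572250, 231.121448) px
  c2 = (271.835954, 99.978646) px
  c3 = (160.041681, 41.612073) px
Planar DLT: solve 8×8 A·h = b for H (H[2,2]=1):
  H  [+834.56840 -388.64247 +194.93793]
  H  [+423.92761 +828.79278 +135.37519]
  H  [+0.28112 -0.42159 +1.00000]
B = K⁻¹H; ‖b₁‖=1.862864, ‖b₂‖=1.862864; λ = 2/(‖b₁‖+‖b₂‖) = 0.536808, sign → tz>0 ⇒ λ=+0.536808
r₁ = λ·B[:,0] = (+0.92612,+0.34573,+0.15091); r₂ = λ·B[:,1] = (-0.30808,+0.92405,-0.22631)
r₃ = r₁×r₂ = (-0.21769,+0.16310,+0.96229); SVD([r₁ r₂ r₃]) → R = UVᵀ:
  R  [+0.92612 -0.30808 -0.21769]
  R  [+0.34573 +0.92405 +0.16310]
  R  [+0.15091 -0.22631 +0.96229]
t = (-0.17968, -0.12216, +0.53681) m
tr R = 2.812465; θ = arccos((tr R − 1)/2) = 0.436510 rad = 25.010°
axis k = ((R−Rᵀ)₃₂, (R−Rᵀ)₁₃, (R−Rᵀ)₂₁) / (2 sinθ) = (-0.460538, -0.435925, +0.773223)
rvec = θ·k = (-0.201030, -0.190286, +0.337520)

rvec=(-0.2010, -0.1903, 0.3375) tvec=(-0.1797, -0.1222, 0.5368)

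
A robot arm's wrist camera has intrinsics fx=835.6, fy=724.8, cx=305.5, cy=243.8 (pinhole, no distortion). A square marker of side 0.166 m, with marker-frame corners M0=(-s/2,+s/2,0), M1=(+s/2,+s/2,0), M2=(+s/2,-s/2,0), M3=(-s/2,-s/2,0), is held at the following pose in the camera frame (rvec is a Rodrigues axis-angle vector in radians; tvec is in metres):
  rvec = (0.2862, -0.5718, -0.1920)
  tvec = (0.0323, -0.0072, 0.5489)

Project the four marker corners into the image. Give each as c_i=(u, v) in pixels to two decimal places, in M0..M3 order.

Intrinsics K: fx=835.6, fy=724.8, cx=305.5, cy=243.8
Marker side s = 0.166 m; corners in marker frame (Z=0):
  M0 = (-0.0830, +0.0830, 0)
  M1 = (+0.0830, +0.0830, 0)
  M2 = (+0.0830, -0.0830, 0)
  M3 = (-0.0830, -0.0830, 0)
rvec = (0.2862, -0.5718, -0.1920), |rvec| = θ = 0.66763 rad = 38.252°
Rodrigues: sinθ=0.61913, 1−cosθ=0.21471; R = I + sinθ·[k]× + (1−cosθ)·[k]×²:
    [+0.82475 +0.09922 -0.55673]
    [-0.25688 +0.94279 -0.21252]
    [+0.50379 +0.31829 +0.80305]
t = (0.0323, -0.0072, 0.5489) m
M0: Pc = R·M0+t = (-0.02792, +0.09237, +0.53350); u = 835.6·(-0.02792)/0.53350 + 305.5 = 261.7723, v = 724.8·(+0.09237)/0.53350 + 243.8 = 369.2940
M1: Pc = R·M1+t = (+0.10899, +0.04973, +0.61713); u = 835.6·(+0.10899)/0.61713 + 305.5 = 453.0721, v = 724.8·(+0.04973)/0.61713 + 243.8 = 302.2062
M2: Pc = R·M2+t = (+0.09252, -0.10677, +0.56430); u = 835.6·(+0.09252)/0.56430 + 305.5 = 442.5001, v = 724.8·(-0.10677)/0.56430 + 243.8 = 106.6582
M3: Pc = R·M3+t = (-0.04439, -0.06413, +0.48067); u = 835.6·(-0.04439)/0.48067 + 305.5 = 228.3327, v = 724.8·(-0.06413)/0.48067 + 243.8 = 147.0980

c0=(261.77, 369.29) c1=(453.07, 302.21) c2=(442.50, 106.66) c3=(228.33, 147.10)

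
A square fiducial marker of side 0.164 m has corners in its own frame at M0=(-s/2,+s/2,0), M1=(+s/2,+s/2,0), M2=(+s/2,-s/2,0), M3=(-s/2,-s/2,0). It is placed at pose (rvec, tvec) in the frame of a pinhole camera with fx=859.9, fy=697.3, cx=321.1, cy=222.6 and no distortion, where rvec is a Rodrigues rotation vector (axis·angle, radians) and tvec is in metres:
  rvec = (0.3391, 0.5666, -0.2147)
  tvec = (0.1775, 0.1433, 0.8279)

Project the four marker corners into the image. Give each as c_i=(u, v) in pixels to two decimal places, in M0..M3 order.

c0=(449.69, 400.05) c1=(608.96, 405.20) c2=(570.98, 276.62) c3=(407.99, 284.99)

Intrinsics K: fx=859.9, fy=697.3, cx=321.1, cy=222.6
Marker side s = 0.164 m; corners in marker frame (Z=0):
  M0 = (-0.0820, +0.0820, 0)
  M1 = (+0.0820, +0.0820, 0)
  M2 = (+0.0820, -0.0820, 0)
  M3 = (-0.0820, -0.0820, 0)
rvec = (0.3391, 0.5666, -0.2147), |rvec| = θ = 0.69435 rad = 39.783°
Rodrigues: sinθ=0.63989, 1−cosθ=0.23153; R = I + sinθ·[k]× + (1−cosθ)·[k]×²:
    [+0.82369 +0.29013 +0.48719]
    [-0.10559 +0.92264 -0.37092]
    [-0.55712 +0.25408 +0.79061]
t = (0.1775, 0.1433, 0.8279) m
M0: Pc = R·M0+t = (+0.13375, +0.22762, +0.89442); u = 859.9·(+0.13375)/0.89442 + 321.1 = 449.6860, v = 697.3·(+0.22762)/0.89442 + 222.6 = 400.0516
M1: Pc = R·M1+t = (+0.26883, +0.21030, +0.80305); u = 859.9·(+0.26883)/0.80305 + 321.1 = 608.9643, v = 697.3·(+0.21030)/0.80305 + 222.6 = 405.2048
M2: Pc = R·M2+t = (+0.22125, +0.05898, +0.76138); u = 859.9·(+0.22125)/0.76138 + 321.1 = 570.9810, v = 697.3·(+0.05898)/0.76138 + 222.6 = 276.6205
M3: Pc = R·M3+t = (+0.08617, +0.07630, +0.85275); u = 859.9·(+0.08617)/0.85275 + 321.1 = 407.9893, v = 697.3·(+0.07630)/0.85275 + 222.6 = 284.9926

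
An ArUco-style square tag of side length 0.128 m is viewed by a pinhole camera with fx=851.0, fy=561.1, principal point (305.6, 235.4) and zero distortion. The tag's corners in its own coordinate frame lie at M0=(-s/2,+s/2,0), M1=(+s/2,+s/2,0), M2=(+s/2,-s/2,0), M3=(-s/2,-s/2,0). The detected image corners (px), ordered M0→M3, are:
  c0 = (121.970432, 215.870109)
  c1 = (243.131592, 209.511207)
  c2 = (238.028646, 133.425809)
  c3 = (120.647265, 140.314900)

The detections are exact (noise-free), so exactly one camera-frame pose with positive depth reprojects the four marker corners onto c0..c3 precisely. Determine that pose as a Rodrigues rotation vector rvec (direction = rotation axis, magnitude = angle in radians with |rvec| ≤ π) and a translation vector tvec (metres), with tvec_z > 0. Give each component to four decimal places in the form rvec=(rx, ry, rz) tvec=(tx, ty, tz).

Intrinsics K: fx=851.0, fy=561.1, cx=305.6, cy=235.4
Marker side s = 0.128 m; corners in marker frame (Z=0):
  M0 = (-0.0640, +0.0640, 0)
  M1 = (+0.0640, +0.0640, 0)
  M2 = (+0.0640, -0.0640, 0)
  M3 = (-0.0640, -0.0640, 0)
Detected image corners:
  c0 = (121.970432, 215.870109) px
  c1 = (243.131592, 209.511207) px
  c2 = (238.028646, 133.425809) px
  c3 = (120.647265, 140.314900) px
Planar DLT: solve 8×8 A·h = b for H (H[2,2]=1):
  H  [+917.80828 -19.39779 +180.62886]
  H  [-65.08006 +549.42160 +174.20091]
  H  [-0.07608 -0.24553 +1.00000]
B = K⁻¹H; ‖b₁‖=1.111625, ‖b₂‖=1.111624; λ = 2/(‖b₁‖+‖b₂‖) = 0.899584, sign → tz>0 ⇒ λ=+0.899584
r₁ = λ·B[:,0] = (+0.99478,-0.07563,-0.06844); r₂ = λ·B[:,1] = (+0.05881,+0.97353,-0.22088)
r₃ = r₁×r₂ = (+0.08333,+0.21570,+0.97290); SVD([r₁ r₂ r₃]) → R = UVᵀ:
  R  [+0.99478 +0.05881 +0.08333]
  R  [-0.07563 +0.97353 +0.21570]
  R  [-0.06844 -0.22088 +0.97290]
t = (-0.13211, -0.09812, +0.89958) m
tr R = 2.941208; θ = arccos((tr R − 1)/2) = 0.243068 rad = 13.927°
axis k = ((R−Rᵀ)₃₂, (R−Rᵀ)₁₃, (R−Rᵀ)₂₁) / (2 sinθ) = (-0.906963, +0.315303, -0.279290)
rvec = θ·k = (-0.220454, +0.076640, -0.067886)

rvec=(-0.2205, 0.0766, -0.0679) tvec=(-0.1321, -0.0981, 0.8996)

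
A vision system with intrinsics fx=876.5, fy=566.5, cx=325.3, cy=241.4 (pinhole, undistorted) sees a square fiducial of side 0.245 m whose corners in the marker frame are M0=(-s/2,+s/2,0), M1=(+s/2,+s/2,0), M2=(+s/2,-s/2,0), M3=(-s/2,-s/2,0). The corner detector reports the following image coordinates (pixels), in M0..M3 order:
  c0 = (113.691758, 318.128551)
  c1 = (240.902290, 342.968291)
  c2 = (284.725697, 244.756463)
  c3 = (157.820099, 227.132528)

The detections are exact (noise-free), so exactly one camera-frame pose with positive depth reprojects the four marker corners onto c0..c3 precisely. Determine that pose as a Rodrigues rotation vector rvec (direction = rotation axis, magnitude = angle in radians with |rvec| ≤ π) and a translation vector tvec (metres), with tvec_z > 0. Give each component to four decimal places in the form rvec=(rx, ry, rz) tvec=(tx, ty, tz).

Intrinsics K: fx=876.5, fy=566.5, cx=325.3, cy=241.4
Marker side s = 0.245 m; corners in marker frame (Z=0):
  M0 = (-0.1225, +0.1225, 0)
  M1 = (+0.1225, +0.1225, 0)
  M2 = (+0.1225, -0.1225, 0)
  M3 = (-0.1225, -0.1225, 0)
Detected image corners:
  c0 = (113.691758, 318.128551) px
  c1 = (240.902290, 342.968291) px
  c2 = (284.725697, 244.756463) px
  c3 = (157.820099, 227.132528) px
Planar DLT: solve 8×8 A·h = b for H (H[2,2]=1):
  H  [+461.43266 -201.25210 +197.34646]
  H  [+5.21670 +354.72610 +282.24140]
  H  [-0.28684 -0.10907 +1.00000]
B = K⁻¹H; ‖b₁‖=0.707195, ‖b₂‖=0.707195; λ = 2/(‖b₁‖+‖b₂‖) = 1.414036, sign → tz>0 ⇒ λ=+1.414036
r₁ = λ·B[:,0] = (+0.89495,+0.18586,-0.40561); r₂ = λ·B[:,1] = (-0.26743,+0.95115,-0.15424)
r₃ = r₁×r₂ = (+0.35713,+0.24651,+0.90094); SVD([r₁ r₂ r₃]) → R = UVᵀ:
  R  [+0.89495 -0.26743 +0.35713]
  R  [+0.18586 +0.95115 +0.24651]
  R  [-0.40561 -0.15424 +0.90094]
t = (-0.20642, +0.10194, +1.41404) m
tr R = 2.747047; θ = arccos((tr R − 1)/2) = 0.508402 rad = 29.129°
axis k = ((R−Rᵀ)₃₂, (R−Rᵀ)₁₃, (R−Rᵀ)₂₁) / (2 sinθ) = (-0.411622, +0.783443, +0.465602)
rvec = θ·k = (-0.209270, +0.398304, +0.236713)

rvec=(-0.2093, 0.3983, 0.2367) tvec=(-0.2064, 0.1019, 1.4140)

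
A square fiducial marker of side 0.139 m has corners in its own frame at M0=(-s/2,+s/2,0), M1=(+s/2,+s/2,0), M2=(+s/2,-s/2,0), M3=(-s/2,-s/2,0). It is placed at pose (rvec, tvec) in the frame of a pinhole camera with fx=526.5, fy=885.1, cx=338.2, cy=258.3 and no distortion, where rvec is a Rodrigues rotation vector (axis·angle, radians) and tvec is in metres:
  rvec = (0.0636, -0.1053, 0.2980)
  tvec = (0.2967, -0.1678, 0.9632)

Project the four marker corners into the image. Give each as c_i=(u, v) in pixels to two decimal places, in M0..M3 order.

c0=(453.57, 146.01) c1=(523.11, 184.38) c2=(546.75, 62.60) c3=(477.13, 21.96)

Intrinsics K: fx=526.5, fy=885.1, cx=338.2, cy=258.3
Marker side s = 0.139 m; corners in marker frame (Z=0):
  M0 = (-0.0695, +0.0695, 0)
  M1 = (+0.0695, +0.0695, 0)
  M2 = (+0.0695, -0.0695, 0)
  M3 = (-0.0695, -0.0695, 0)
rvec = (0.0636, -0.1053, 0.2980), |rvec| = θ = 0.32239 rad = 18.472°
Rodrigues: sinθ=0.31684, 1−cosθ=0.05152; R = I + sinθ·[k]× + (1−cosθ)·[k]×²:
    [+0.95049 -0.29618 -0.09409]
    [+0.28954 +0.95398 -0.07806]
    [+0.11288 +0.04695 +0.99250]
t = (0.2967, -0.1678, 0.9632) m
M0: Pc = R·M0+t = (+0.21006, -0.12162, +0.95862); u = 526.5·(+0.21006)/0.95862 + 338.2 = 453.5690, v = 885.1·(-0.12162)/0.95862 + 258.3 = 146.0054
M1: Pc = R·M1+t = (+0.34217, -0.08138, +0.97431); u = 526.5·(+0.34217)/0.97431 + 338.2 = 523.1051, v = 885.1·(-0.08138)/0.97431 + 258.3 = 184.3755
M2: Pc = R·M2+t = (+0.38334, -0.21398, +0.96778); u = 526.5·(+0.38334)/0.96778 + 338.2 = 546.7494, v = 885.1·(-0.21398)/0.96778 + 258.3 = 62.6032
M3: Pc = R·M3+t = (+0.25123, -0.25422, +0.95209); u = 526.5·(+0.25123)/0.95209 + 338.2 = 477.1262, v = 885.1·(-0.25422)/0.95209 + 258.3 = 21.9632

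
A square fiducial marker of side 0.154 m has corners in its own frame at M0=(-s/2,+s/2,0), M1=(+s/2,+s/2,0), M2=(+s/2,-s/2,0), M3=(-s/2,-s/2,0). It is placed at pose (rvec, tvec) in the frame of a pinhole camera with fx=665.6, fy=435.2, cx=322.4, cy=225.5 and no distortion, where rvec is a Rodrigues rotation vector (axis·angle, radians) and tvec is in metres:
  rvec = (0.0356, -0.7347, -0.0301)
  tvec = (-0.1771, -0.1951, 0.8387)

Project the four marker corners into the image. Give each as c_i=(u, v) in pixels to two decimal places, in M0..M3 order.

Intrinsics K: fx=665.6, fy=435.2, cx=322.4, cy=225.5
Marker side s = 0.154 m; corners in marker frame (Z=0):
  M0 = (-0.0770, +0.0770, 0)
  M1 = (+0.0770, +0.0770, 0)
  M2 = (+0.0770, -0.0770, 0)
  M3 = (-0.0770, -0.0770, 0)
rvec = (0.0356, -0.7347, -0.0301), |rvec| = θ = 0.73618 rad = 42.180°
Rodrigues: sinθ=0.67146, 1−cosθ=0.25896; R = I + sinθ·[k]× + (1−cosθ)·[k]×²:
    [+0.74165 +0.01496 -0.67062]
    [-0.03995 +0.99896 -0.02190]
    [+0.66960 +0.04304 +0.74147]
t = (-0.1771, -0.1951, 0.8387) m
M0: Pc = R·M0+t = (-0.23306, -0.11510, +0.79045); u = 665.6·(-0.23306)/0.79045 + 322.4 = 126.1566, v = 435.2·(-0.11510)/0.79045 + 225.5 = 162.1274
M1: Pc = R·M1+t = (-0.11884, -0.12126, +0.89357); u = 665.6·(-0.11884)/0.89357 + 322.4 = 233.8779, v = 435.2·(-0.12126)/0.89357 + 225.5 = 166.4442
M2: Pc = R·M2+t = (-0.12114, -0.27510, +0.88695); u = 665.6·(-0.12114)/0.88695 + 322.4 = 231.4879, v = 435.2·(-0.27510)/0.88695 + 225.5 = 90.5177
M3: Pc = R·M3+t = (-0.23536, -0.26894, +0.78383); u = 665.6·(-0.23536)/0.78383 + 322.4 = 122.5414, v = 435.2·(-0.26894)/0.78383 + 225.5 = 76.1758

c0=(126.16, 162.13) c1=(233.88, 166.44) c2=(231.49, 90.52) c3=(122.54, 76.18)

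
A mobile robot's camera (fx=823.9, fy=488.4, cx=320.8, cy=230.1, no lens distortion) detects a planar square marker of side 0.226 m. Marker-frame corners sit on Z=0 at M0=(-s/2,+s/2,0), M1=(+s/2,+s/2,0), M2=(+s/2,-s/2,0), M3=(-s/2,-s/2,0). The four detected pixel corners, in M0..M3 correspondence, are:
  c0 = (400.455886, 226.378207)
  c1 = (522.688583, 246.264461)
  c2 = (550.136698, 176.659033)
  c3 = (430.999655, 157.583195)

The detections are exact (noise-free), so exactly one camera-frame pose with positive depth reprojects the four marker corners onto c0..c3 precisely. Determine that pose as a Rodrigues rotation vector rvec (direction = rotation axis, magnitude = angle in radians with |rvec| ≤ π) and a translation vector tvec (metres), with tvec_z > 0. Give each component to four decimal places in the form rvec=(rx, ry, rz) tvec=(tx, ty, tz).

rvec=(-0.1800, 0.0038, 0.2705) tvec=(0.2819, -0.0884, 1.4953)

Intrinsics K: fx=823.9, fy=488.4, cx=320.8, cy=230.1
Marker side s = 0.226 m; corners in marker frame (Z=0):
  M0 = (-0.1130, +0.1130, 0)
  M1 = (+0.1130, +0.1130, 0)
  M2 = (+0.1130, -0.1130, 0)
  M3 = (-0.1130, -0.1130, 0)
Detected image corners:
  c0 = (400.455886, 226.378207) px
  c1 = (522.688583, 246.264461) px
  c2 = (550.136698, 176.659033) px
  c3 = (430.999655, 157.583195) px
Planar DLT: solve 8×8 A·h = b for H (H[2,2]=1):
  H  [+525.05343 -184.47692 +476.13658]
  H  [+82.42162 +282.39489 +201.23950]
  H  [-0.01861 -0.11797 +1.00000]
B = K⁻¹H; ‖b₁‖=0.668784, ‖b₂‖=0.668784; λ = 2/(‖b₁‖+‖b₂‖) = 1.495250, sign → tz>0 ⇒ λ=+1.495250
r₁ = λ·B[:,0] = (+0.96372,+0.26545,-0.02782); r₂ = λ·B[:,1] = (-0.26611,+0.94766,-0.17639)
r₃ = r₁×r₂ = (-0.02045,+0.17740,+0.98393); SVD([r₁ r₂ r₃]) → R = UVᵀ:
  R  [+0.96372 -0.26611 -0.02045]
  R  [+0.26545 +0.94766 +0.17740]
  R  [-0.02782 -0.17639 +0.98393]
t = (+0.28191, -0.08836, +1.49525) m
tr R = 2.895315; θ = arccos((tr R − 1)/2) = 0.324979 rad = 18.620°
axis k = ((R−Rᵀ)₃₂, (R−Rᵀ)₁₃, (R−Rᵀ)₂₁) / (2 sinθ) = (-0.554036, +0.011542, +0.832413)
rvec = θ·k = (-0.180050, +0.003751, +0.270516)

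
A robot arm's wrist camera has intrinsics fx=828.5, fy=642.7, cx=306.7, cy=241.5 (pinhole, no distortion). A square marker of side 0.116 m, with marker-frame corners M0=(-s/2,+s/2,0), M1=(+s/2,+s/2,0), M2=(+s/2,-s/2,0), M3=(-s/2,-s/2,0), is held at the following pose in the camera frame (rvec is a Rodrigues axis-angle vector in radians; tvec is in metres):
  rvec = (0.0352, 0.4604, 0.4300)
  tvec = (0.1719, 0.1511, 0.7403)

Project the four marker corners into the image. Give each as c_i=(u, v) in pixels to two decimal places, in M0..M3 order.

Intrinsics K: fx=828.5, fy=642.7, cx=306.7, cy=241.5
Marker side s = 0.116 m; corners in marker frame (Z=0):
  M0 = (-0.0580, +0.0580, 0)
  M1 = (+0.0580, +0.0580, 0)
  M2 = (+0.0580, -0.0580, 0)
  M3 = (-0.0580, -0.0580, 0)
rvec = (0.0352, 0.4604, 0.4300), |rvec| = θ = 0.63096 rad = 36.151°
Rodrigues: sinθ=0.58992, 1−cosθ=0.19254; R = I + sinθ·[k]× + (1−cosθ)·[k]×²:
    [+0.80806 -0.39419 +0.43777]
    [+0.40987 +0.90998 +0.06283]
    [-0.42313 +0.12866 +0.89689]
t = (0.1719, 0.1511, 0.7403) m
M0: Pc = R·M0+t = (+0.10217, +0.18011, +0.77230); u = 828.5·(+0.10217)/0.77230 + 306.7 = 416.3034, v = 642.7·(+0.18011)/0.77230 + 241.5 = 391.3818
M1: Pc = R·M1+t = (+0.19590, +0.22765, +0.72322); u = 828.5·(+0.19590)/0.72322 + 306.7 = 531.1223, v = 642.7·(+0.22765)/0.72322 + 241.5 = 443.8054
M2: Pc = R·M2+t = (+0.24163, +0.12209, +0.70830); u = 828.5·(+0.24163)/0.70830 + 306.7 = 589.3376, v = 642.7·(+0.12209)/0.70830 + 241.5 = 352.2865
M3: Pc = R·M3+t = (+0.14790, +0.07455, +0.75738); u = 828.5·(+0.14790)/0.75738 + 306.7 = 468.4835, v = 642.7·(+0.07455)/0.75738 + 241.5 = 304.7610

c0=(416.30, 391.38) c1=(531.12, 443.81) c2=(589.34, 352.29) c3=(468.48, 304.76)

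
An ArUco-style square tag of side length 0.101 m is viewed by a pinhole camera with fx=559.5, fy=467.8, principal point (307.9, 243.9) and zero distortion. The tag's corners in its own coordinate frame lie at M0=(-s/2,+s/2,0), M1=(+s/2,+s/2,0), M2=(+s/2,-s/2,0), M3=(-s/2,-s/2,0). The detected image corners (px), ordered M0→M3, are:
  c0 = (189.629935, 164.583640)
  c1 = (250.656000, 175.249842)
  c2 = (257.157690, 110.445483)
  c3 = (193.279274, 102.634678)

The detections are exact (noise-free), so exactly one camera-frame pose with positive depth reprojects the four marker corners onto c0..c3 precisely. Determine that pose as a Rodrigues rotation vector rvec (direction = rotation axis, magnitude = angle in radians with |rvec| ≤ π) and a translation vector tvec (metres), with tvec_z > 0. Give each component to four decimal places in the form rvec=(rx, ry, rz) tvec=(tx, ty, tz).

rvec=(0.2865, 0.4295, 0.1838) tvec=(-0.1163, -0.1699, 0.7562)

Intrinsics K: fx=559.5, fy=467.8, cx=307.9, cy=243.9
Marker side s = 0.101 m; corners in marker frame (Z=0):
  M0 = (-0.0505, +0.0505, 0)
  M1 = (+0.0505, +0.0505, 0)
  M2 = (+0.0505, -0.0505, 0)
  M3 = (-0.0505, -0.0505, 0)
Detected image corners:
  c0 = (189.629935, 164.583640) px
  c1 = (250.656000, 175.249842) px
  c2 = (257.157690, 110.445483) px
  c3 = (193.279274, 102.634678) px
Planar DLT: solve 8×8 A·h = b for H (H[2,2]=1):
  H  [+505.36792 +41.64776 +221.83011]
  H  [+21.81927 +683.95338 +138.76821]
  H  [-0.50601 +0.41108 +1.00000]
B = K⁻¹H; ‖b₁‖=1.322449, ‖b₂‖=1.322449; λ = 2/(‖b₁‖+‖b₂‖) = 0.756173, sign → tz>0 ⇒ λ=+0.756173
r₁ = λ·B[:,0] = (+0.89358,+0.23476,-0.38263); r₂ = λ·B[:,1] = (-0.11478,+0.94350,+0.31085)
r₃ = r₁×r₂ = (+0.43399,-0.23385,+0.87004); SVD([r₁ r₂ r₃]) → R = UVᵀ:
  R  [+0.89358 -0.11478 +0.43399]
  R  [+0.23476 +0.94350 -0.23385]
  R  [-0.38263 +0.31085 +0.87004]
t = (-0.11632, -0.16994, +0.75617) m
tr R = 2.707122; θ = arccos((tr R − 1)/2) = 0.548014 rad = 31.399°
axis k = ((R−Rᵀ)₃₂, (R−Rᵀ)₁₃, (R−Rᵀ)₂₁) / (2 sinθ) = (+0.522749, +0.783711, +0.335455)
rvec = θ·k = (+0.286474, +0.429485, +0.183834)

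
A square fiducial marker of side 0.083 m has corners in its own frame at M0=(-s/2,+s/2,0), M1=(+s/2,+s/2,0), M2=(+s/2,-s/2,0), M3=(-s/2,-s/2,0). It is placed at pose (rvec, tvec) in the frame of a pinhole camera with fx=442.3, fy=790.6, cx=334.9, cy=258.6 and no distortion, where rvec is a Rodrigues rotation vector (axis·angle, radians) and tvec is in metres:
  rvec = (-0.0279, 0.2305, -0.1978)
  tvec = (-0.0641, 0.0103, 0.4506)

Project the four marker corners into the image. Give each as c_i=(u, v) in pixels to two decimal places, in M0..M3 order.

c0=(242.40, 360.82) c1=(318.23, 335.58) c2=(302.53, 189.78) c3=(228.01, 220.67)

Intrinsics K: fx=442.3, fy=790.6, cx=334.9, cy=258.6
Marker side s = 0.083 m; corners in marker frame (Z=0):
  M0 = (-0.0415, +0.0415, 0)
  M1 = (+0.0415, +0.0415, 0)
  M2 = (+0.0415, -0.0415, 0)
  M3 = (-0.0415, -0.0415, 0)
rvec = (-0.0279, 0.2305, -0.1978), |rvec| = θ = 0.30501 rad = 17.476°
Rodrigues: sinθ=0.30031, 1−cosθ=0.04616; R = I + sinθ·[k]× + (1−cosθ)·[k]×²:
    [+0.95423 +0.19156 +0.22968]
    [-0.19794 +0.98020 +0.00485]
    [-0.22420 -0.05009 +0.97325]
t = (-0.0641, 0.0103, 0.4506) m
M0: Pc = R·M0+t = (-0.09575, +0.05919, +0.45783); u = 442.3·(-0.09575)/0.45783 + 334.9 = 242.3962, v = 790.6·(+0.05919)/0.45783 + 258.6 = 360.8176
M1: Pc = R·M1+t = (-0.01655, +0.04276, +0.43922); u = 442.3·(-0.01655)/0.43922 + 334.9 = 318.2339, v = 790.6·(+0.04276)/0.43922 + 258.6 = 335.5761
M2: Pc = R·M2+t = (-0.03245, -0.03859, +0.44337); u = 442.3·(-0.03245)/0.44337 + 334.9 = 302.5295, v = 790.6·(-0.03859)/0.44337 + 258.6 = 189.7834
M3: Pc = R·M3+t = (-0.11165, -0.02216, +0.46198); u = 442.3·(-0.11165)/0.46198 + 334.9 = 228.0069, v = 790.6·(-0.02216)/0.46198 + 258.6 = 220.6704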